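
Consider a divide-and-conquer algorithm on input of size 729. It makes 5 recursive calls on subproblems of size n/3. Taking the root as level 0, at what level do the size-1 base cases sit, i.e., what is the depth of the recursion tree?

For divide and conquer with division factor 3:

Problem sizes at each level:
Level 0: 729
Level 1: 243
Level 2: 81
Level 3: 27
Level 4: 9
Level 5: 3
Level 6: 1

The root is level 0 and the size-1 base case is level 6 (the tree spans levels 0 through 6, i.e. 7 levels counting the root), so the depth is the number of divisions: log_3(729) = 6

The recursion tree depth is log_3(729) = 6. At each level, the problem size is divided by 3, so it takes 6 divisions to reduce to a base case of size 1. The algorithm makes 5 recursive calls at each level.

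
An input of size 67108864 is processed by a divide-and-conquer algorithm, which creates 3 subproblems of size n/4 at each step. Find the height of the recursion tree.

For divide and conquer with division factor 4:

Problem sizes at each level:
Level 0: 67108864
Level 1: 16777216
Level 2: 4194304
Level 3: 1048576
Level 4: 262144
Level 5: 65536
Level 6: 16384
Level 7: 4096
Level 8: 1024
Level 9: 256
Level 10: 64
Level 11: 16
Level 12: 4
Level 13: 1

The root is level 0 and the size-1 base case is level 13 (the tree spans levels 0 through 13, i.e. 14 levels counting the root), so the depth is the number of divisions: log_4(67108864) = 13

The recursion tree depth is log_4(67108864) = 13. At each level, the problem size is divided by 4, so it takes 13 divisions to reduce to a base case of size 1. The algorithm makes 3 recursive calls at each level.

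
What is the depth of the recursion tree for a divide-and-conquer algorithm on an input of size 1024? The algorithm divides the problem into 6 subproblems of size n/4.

For divide and conquer with division factor 4:

Problem sizes at each level:
Level 0: 1024
Level 1: 256
Level 2: 64
Level 3: 16
Level 4: 4
Level 5: 1

The root is level 0 and the size-1 base case is level 5 (the tree spans levels 0 through 5, i.e. 6 levels counting the root), so the depth is the number of divisions: log_4(1024) = 5

The recursion tree depth is log_4(1024) = 5. At each level, the problem size is divided by 4, so it takes 5 divisions to reduce to a base case of size 1. The algorithm makes 6 recursive calls at each level.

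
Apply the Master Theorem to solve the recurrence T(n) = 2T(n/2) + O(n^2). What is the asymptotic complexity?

Master Theorem for T(n) = 2T(n/2) + O(n^2):

a = 2, b = 2, c = 2
log_b(a) = log_2(2) = 1.0000

Case 3: c = 2 > log_2(2) = 1.0000
T(n) = O(n^2) = O(n^2)

For T(n) = 2T(n/2) + O(n^2): log_2(2) = 1.0000. This is Case 3 of the Master Theorem (c > log_b(a), work dominated by root), giving O(n^2).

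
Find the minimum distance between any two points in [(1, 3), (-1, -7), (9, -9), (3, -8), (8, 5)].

Computing all pairwise distances among 5 points:

d((1, 3), (-1, -7)) = 10.198
d((1, 3), (9, -9)) = 14.4222
d((1, 3), (3, -8)) = 11.1803
d((1, 3), (8, 5)) = 7.2801
d((-1, -7), (9, -9)) = 10.198
d((-1, -7), (3, -8)) = 4.1231 <-- minimum
d((-1, -7), (8, 5)) = 15.0
d((9, -9), (3, -8)) = 6.0828
d((9, -9), (8, 5)) = 14.0357
d((3, -8), (8, 5)) = 13.9284

Closest pair: (-1, -7) and (3, -8) with distance 4.1231

The closest pair is (-1, -7) and (3, -8) with Euclidean distance 4.1231. For 5 points, brute-force pairwise comparison is shown above. For large n, the divide-and-conquer algorithm (sort by x, recurse on halves, check the dividing strip) achieves O(n log n).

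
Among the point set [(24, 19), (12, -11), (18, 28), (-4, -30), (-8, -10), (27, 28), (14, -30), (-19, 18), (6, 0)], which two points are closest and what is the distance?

Computing all pairwise distances among 9 points:

d((24, 19), (12, -11)) = 32.311
d((24, 19), (18, 28)) = 10.8167
d((24, 19), (-4, -30)) = 56.4358
d((24, 19), (-8, -10)) = 43.1856
d((24, 19), (27, 28)) = 9.4868
d((24, 19), (14, -30)) = 50.01
d((24, 19), (-19, 18)) = 43.0116
d((24, 19), (6, 0)) = 26.1725
d((12, -11), (18, 28)) = 39.4588
d((12, -11), (-4, -30)) = 24.8395
d((12, -11), (-8, -10)) = 20.025
d((12, -11), (27, 28)) = 41.7852
d((12, -11), (14, -30)) = 19.105
d((12, -11), (-19, 18)) = 42.45
d((12, -11), (6, 0)) = 12.53
d((18, 28), (-4, -30)) = 62.0322
d((18, 28), (-8, -10)) = 46.0435
d((18, 28), (27, 28)) = 9.0 <-- minimum
d((18, 28), (14, -30)) = 58.1378
d((18, 28), (-19, 18)) = 38.3275
d((18, 28), (6, 0)) = 30.4631
d((-4, -30), (-8, -10)) = 20.3961
d((-4, -30), (27, 28)) = 65.7647
d((-4, -30), (14, -30)) = 18.0
d((-4, -30), (-19, 18)) = 50.2892
d((-4, -30), (6, 0)) = 31.6228
d((-8, -10), (27, 28)) = 51.6624
d((-8, -10), (14, -30)) = 29.7321
d((-8, -10), (-19, 18)) = 30.0832
d((-8, -10), (6, 0)) = 17.2047
d((27, 28), (14, -30)) = 59.439
d((27, 28), (-19, 18)) = 47.0744
d((27, 28), (6, 0)) = 35.0
d((14, -30), (-19, 18)) = 58.2495
d((14, -30), (6, 0)) = 31.0483
d((-19, 18), (6, 0)) = 30.8058

Closest pair: (18, 28) and (27, 28) with distance 9.0

The closest pair is (18, 28) and (27, 28) with Euclidean distance 9.0. For 9 points, brute-force pairwise comparison is shown above. For large n, the divide-and-conquer algorithm (sort by x, recurse on halves, check the dividing strip) achieves O(n log n).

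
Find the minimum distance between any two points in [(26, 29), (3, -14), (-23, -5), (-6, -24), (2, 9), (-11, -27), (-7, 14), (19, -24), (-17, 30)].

Computing all pairwise distances among 9 points:

d((26, 29), (3, -14)) = 48.7647
d((26, 29), (-23, -5)) = 59.6406
d((26, 29), (-6, -24)) = 61.9112
d((26, 29), (2, 9)) = 31.241
d((26, 29), (-11, -27)) = 67.1193
d((26, 29), (-7, 14)) = 36.2491
d((26, 29), (19, -24)) = 53.4603
d((26, 29), (-17, 30)) = 43.0116
d((3, -14), (-23, -5)) = 27.5136
d((3, -14), (-6, -24)) = 13.4536
d((3, -14), (2, 9)) = 23.0217
d((3, -14), (-11, -27)) = 19.105
d((3, -14), (-7, 14)) = 29.7321
d((3, -14), (19, -24)) = 18.868
d((3, -14), (-17, 30)) = 48.3322
d((-23, -5), (-6, -24)) = 25.4951
d((-23, -5), (2, 9)) = 28.6531
d((-23, -5), (-11, -27)) = 25.0599
d((-23, -5), (-7, 14)) = 24.8395
d((-23, -5), (19, -24)) = 46.0977
d((-23, -5), (-17, 30)) = 35.5106
d((-6, -24), (2, 9)) = 33.9559
d((-6, -24), (-11, -27)) = 5.831 <-- minimum
d((-6, -24), (-7, 14)) = 38.0132
d((-6, -24), (19, -24)) = 25.0
d((-6, -24), (-17, 30)) = 55.109
d((2, 9), (-11, -27)) = 38.2753
d((2, 9), (-7, 14)) = 10.2956
d((2, 9), (19, -24)) = 37.1214
d((2, 9), (-17, 30)) = 28.3196
d((-11, -27), (-7, 14)) = 41.1947
d((-11, -27), (19, -24)) = 30.1496
d((-11, -27), (-17, 30)) = 57.3149
d((-7, 14), (19, -24)) = 46.0435
d((-7, 14), (-17, 30)) = 18.868
d((19, -24), (-17, 30)) = 64.8999

Closest pair: (-6, -24) and (-11, -27) with distance 5.831

The closest pair is (-6, -24) and (-11, -27) with Euclidean distance 5.831. For 9 points, brute-force pairwise comparison is shown above. For large n, the divide-and-conquer algorithm (sort by x, recurse on halves, check the dividing strip) achieves O(n log n).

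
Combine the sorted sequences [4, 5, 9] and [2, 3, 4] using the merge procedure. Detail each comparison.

Merging process:

Compare 4 vs 2: take 2 from right. Merged: [2]
Compare 4 vs 3: take 3 from right. Merged: [2, 3]
Compare 4 vs 4: take 4 from left. Merged: [2, 3, 4]
Compare 5 vs 4: take 4 from right. Merged: [2, 3, 4, 4]
Append remaining from left: [5, 9]. Merged: [2, 3, 4, 4, 5, 9]

Final merged array: [2, 3, 4, 4, 5, 9]
Total comparisons: 4

The merged array is [2, 3, 4, 4, 5, 9], requiring 4 comparisons. The merge step runs in O(n) time where n is the total number of elements.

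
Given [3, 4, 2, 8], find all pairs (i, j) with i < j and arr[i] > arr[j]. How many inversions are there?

Finding inversions in [3, 4, 2, 8]:

(0, 2): arr[0]=3 > arr[2]=2
(1, 2): arr[1]=4 > arr[2]=2

Total inversions: 2

The array has 2 inversion(s): (0,2), (1,2). Each pair (i,j) satisfies i < j and arr[i] > arr[j].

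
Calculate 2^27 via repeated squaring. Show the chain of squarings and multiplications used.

Computing 2^27 by squaring (build up from 2^1; each line after the first costs one multiplication):

2^1 = 2
2^2 = (2^1)^2 = 2^2 = 4
2^3 = 2 * 2^2 = 2 * 4 = 8
2^6 = (2^3)^2 = 8^2 = 64
2^12 = (2^6)^2 = 64^2 = 4096
2^13 = 2 * 2^12 = 2 * 4096 = 8192
2^26 = (2^13)^2 = 8192^2 = 67108864
2^27 = 2 * 2^26 = 2 * 67108864 = 134217728

Result: 134217728
Multiplications needed: 7 (7 lines after 2^1)

2^27 = 134217728. Using exponentiation by squaring, this requires 7 multiplications. The key idea: if the exponent is even, square the half-power; if odd, multiply by the base once.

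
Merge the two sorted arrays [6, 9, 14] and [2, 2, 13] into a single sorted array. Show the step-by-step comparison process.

Merging process:

Compare 6 vs 2: take 2 from right. Merged: [2]
Compare 6 vs 2: take 2 from right. Merged: [2, 2]
Compare 6 vs 13: take 6 from left. Merged: [2, 2, 6]
Compare 9 vs 13: take 9 from left. Merged: [2, 2, 6, 9]
Compare 14 vs 13: take 13 from right. Merged: [2, 2, 6, 9, 13]
Append remaining from left: [14]. Merged: [2, 2, 6, 9, 13, 14]

Final merged array: [2, 2, 6, 9, 13, 14]
Total comparisons: 5

The merged array is [2, 2, 6, 9, 13, 14], requiring 5 comparisons. The merge step runs in O(n) time where n is the total number of elements.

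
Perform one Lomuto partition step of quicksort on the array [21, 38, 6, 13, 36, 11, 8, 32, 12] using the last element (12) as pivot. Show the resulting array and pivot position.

Lomuto partition with pivot = 12:

Initial array: [21, 38, 6, 13, 36, 11, 8, 32, 12]

arr[0]=21 > 12: no swap
arr[1]=38 > 12: no swap
arr[2]=6 <= 12: swap with position 0, array becomes [6, 38, 21, 13, 36, 11, 8, 32, 12]
arr[3]=13 > 12: no swap
arr[4]=36 > 12: no swap
arr[5]=11 <= 12: swap with position 1, array becomes [6, 11, 21, 13, 36, 38, 8, 32, 12]
arr[6]=8 <= 12: swap with position 2, array becomes [6, 11, 8, 13, 36, 38, 21, 32, 12]
arr[7]=32 > 12: no swap

Place pivot at position 3: [6, 11, 8, 12, 36, 38, 21, 32, 13]
Pivot position: 3

After partitioning with pivot 12, the array becomes [6, 11, 8, 12, 36, 38, 21, 32, 13]. The pivot is placed at index 3. All elements to the left of the pivot are <= 12, and all elements to the right are > 12.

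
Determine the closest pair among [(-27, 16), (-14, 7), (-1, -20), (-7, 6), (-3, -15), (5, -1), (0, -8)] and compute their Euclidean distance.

Computing all pairwise distances among 7 points:

d((-27, 16), (-14, 7)) = 15.8114
d((-27, 16), (-1, -20)) = 44.4072
d((-27, 16), (-7, 6)) = 22.3607
d((-27, 16), (-3, -15)) = 39.2046
d((-27, 16), (5, -1)) = 36.2353
d((-27, 16), (0, -8)) = 36.1248
d((-14, 7), (-1, -20)) = 29.9666
d((-14, 7), (-7, 6)) = 7.0711
d((-14, 7), (-3, -15)) = 24.5967
d((-14, 7), (5, -1)) = 20.6155
d((-14, 7), (0, -8)) = 20.5183
d((-1, -20), (-7, 6)) = 26.6833
d((-1, -20), (-3, -15)) = 5.3852 <-- minimum
d((-1, -20), (5, -1)) = 19.9249
d((-1, -20), (0, -8)) = 12.0416
d((-7, 6), (-3, -15)) = 21.3776
d((-7, 6), (5, -1)) = 13.8924
d((-7, 6), (0, -8)) = 15.6525
d((-3, -15), (5, -1)) = 16.1245
d((-3, -15), (0, -8)) = 7.6158
d((5, -1), (0, -8)) = 8.6023

Closest pair: (-1, -20) and (-3, -15) with distance 5.3852

The closest pair is (-1, -20) and (-3, -15) with Euclidean distance 5.3852. For 7 points, brute-force pairwise comparison is shown above. For large n, the divide-and-conquer algorithm (sort by x, recurse on halves, check the dividing strip) achieves O(n log n).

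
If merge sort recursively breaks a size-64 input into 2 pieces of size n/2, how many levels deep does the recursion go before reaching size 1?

For divide and conquer with division factor 2:

Problem sizes at each level:
Level 0: 64
Level 1: 32
Level 2: 16
Level 3: 8
Level 4: 4
Level 5: 2
Level 6: 1

The root is level 0 and the size-1 base case is level 6 (the tree spans levels 0 through 6, i.e. 7 levels counting the root), so the depth is the number of divisions: log_2(64) = 6

The recursion tree depth is log_2(64) = 6. At each level, the problem size is divided by 2, so it takes 6 divisions to reduce to a base case of size 1. The algorithm makes 2 recursive calls at each level.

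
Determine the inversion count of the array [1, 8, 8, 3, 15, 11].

Finding inversions in [1, 8, 8, 3, 15, 11]:

(1, 3): arr[1]=8 > arr[3]=3
(2, 3): arr[2]=8 > arr[3]=3
(4, 5): arr[4]=15 > arr[5]=11

Total inversions: 3

The array has 3 inversion(s): (1,3), (2,3), (4,5). Each pair (i,j) satisfies i < j and arr[i] > arr[j].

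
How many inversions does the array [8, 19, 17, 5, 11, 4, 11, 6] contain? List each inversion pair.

Finding inversions in [8, 19, 17, 5, 11, 4, 11, 6]:

(0, 3): arr[0]=8 > arr[3]=5
(0, 5): arr[0]=8 > arr[5]=4
(0, 7): arr[0]=8 > arr[7]=6
(1, 2): arr[1]=19 > arr[2]=17
(1, 3): arr[1]=19 > arr[3]=5
(1, 4): arr[1]=19 > arr[4]=11
(1, 5): arr[1]=19 > arr[5]=4
(1, 6): arr[1]=19 > arr[6]=11
(1, 7): arr[1]=19 > arr[7]=6
(2, 3): arr[2]=17 > arr[3]=5
(2, 4): arr[2]=17 > arr[4]=11
(2, 5): arr[2]=17 > arr[5]=4
(2, 6): arr[2]=17 > arr[6]=11
(2, 7): arr[2]=17 > arr[7]=6
(3, 5): arr[3]=5 > arr[5]=4
(4, 5): arr[4]=11 > arr[5]=4
(4, 7): arr[4]=11 > arr[7]=6
(6, 7): arr[6]=11 > arr[7]=6

Total inversions: 18

The array has 18 inversion(s): (0,3), (0,5), (0,7), (1,2), (1,3), (1,4), (1,5), (1,6), (1,7), (2,3), (2,4), (2,5), (2,6), (2,7), (3,5), (4,5), (4,7), (6,7). Each pair (i,j) satisfies i < j and arr[i] > arr[j].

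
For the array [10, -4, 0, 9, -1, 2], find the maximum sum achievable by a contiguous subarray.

Using Kadane's algorithm on [10, -4, 0, 9, -1, 2]:

Scanning through the array:
Position 1 (value -4): max_ending_here = 6, max_so_far = 10
Position 2 (value 0): max_ending_here = 6, max_so_far = 10
Position 3 (value 9): max_ending_here = 15, max_so_far = 15
Position 4 (value -1): max_ending_here = 14, max_so_far = 15
Position 5 (value 2): max_ending_here = 16, max_so_far = 16

Maximum subarray: [10, -4, 0, 9, -1, 2]
Maximum sum: 16

The maximum subarray is [10, -4, 0, 9, -1, 2] with sum 16. This subarray runs from index 0 to index 5.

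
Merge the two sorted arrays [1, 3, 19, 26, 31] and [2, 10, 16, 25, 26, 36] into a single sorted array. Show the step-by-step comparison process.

Merging process:

Compare 1 vs 2: take 1 from left. Merged: [1]
Compare 3 vs 2: take 2 from right. Merged: [1, 2]
Compare 3 vs 10: take 3 from left. Merged: [1, 2, 3]
Compare 19 vs 10: take 10 from right. Merged: [1, 2, 3, 10]
Compare 19 vs 16: take 16 from right. Merged: [1, 2, 3, 10, 16]
Compare 19 vs 25: take 19 from left. Merged: [1, 2, 3, 10, 16, 19]
Compare 26 vs 25: take 25 from right. Merged: [1, 2, 3, 10, 16, 19, 25]
Compare 26 vs 26: take 26 from left. Merged: [1, 2, 3, 10, 16, 19, 25, 26]
Compare 31 vs 26: take 26 from right. Merged: [1, 2, 3, 10, 16, 19, 25, 26, 26]
Compare 31 vs 36: take 31 from left. Merged: [1, 2, 3, 10, 16, 19, 25, 26, 26, 31]
Append remaining from right: [36]. Merged: [1, 2, 3, 10, 16, 19, 25, 26, 26, 31, 36]

Final merged array: [1, 2, 3, 10, 16, 19, 25, 26, 26, 31, 36]
Total comparisons: 10

The merged array is [1, 2, 3, 10, 16, 19, 25, 26, 26, 31, 36], requiring 10 comparisons. The merge step runs in O(n) time where n is the total number of elements.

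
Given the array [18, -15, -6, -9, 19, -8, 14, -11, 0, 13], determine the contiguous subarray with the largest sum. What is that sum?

Using Kadane's algorithm on [18, -15, -6, -9, 19, -8, 14, -11, 0, 13]:

Scanning through the array:
Position 1 (value -15): max_ending_here = 3, max_so_far = 18
Position 2 (value -6): max_ending_here = -3, max_so_far = 18
Position 3 (value -9): max_ending_here = -9, max_so_far = 18
Position 4 (value 19): max_ending_here = 19, max_so_far = 19
Position 5 (value -8): max_ending_here = 11, max_so_far = 19
Position 6 (value 14): max_ending_here = 25, max_so_far = 25
Position 7 (value -11): max_ending_here = 14, max_so_far = 25
Position 8 (value 0): max_ending_here = 14, max_so_far = 25
Position 9 (value 13): max_ending_here = 27, max_so_far = 27

Maximum subarray: [19, -8, 14, -11, 0, 13]
Maximum sum: 27

The maximum subarray is [19, -8, 14, -11, 0, 13] with sum 27. This subarray runs from index 4 to index 9.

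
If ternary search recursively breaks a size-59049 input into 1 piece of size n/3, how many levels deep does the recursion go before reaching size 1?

For divide and conquer with division factor 3:

Problem sizes at each level:
Level 0: 59049
Level 1: 19683
Level 2: 6561
Level 3: 2187
Level 4: 729
Level 5: 243
Level 6: 81
Level 7: 27
Level 8: 9
Level 9: 3
Level 10: 1

The root is level 0 and the size-1 base case is level 10 (the tree spans levels 0 through 10, i.e. 11 levels counting the root), so the depth is the number of divisions: log_3(59049) = 10

The recursion tree depth is log_3(59049) = 10. At each level, the problem size is divided by 3, so it takes 10 divisions to reduce to a base case of size 1. The algorithm makes 1 recursive call at each level.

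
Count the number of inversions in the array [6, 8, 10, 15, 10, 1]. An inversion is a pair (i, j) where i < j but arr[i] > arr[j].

Finding inversions in [6, 8, 10, 15, 10, 1]:

(0, 5): arr[0]=6 > arr[5]=1
(1, 5): arr[1]=8 > arr[5]=1
(2, 5): arr[2]=10 > arr[5]=1
(3, 4): arr[3]=15 > arr[4]=10
(3, 5): arr[3]=15 > arr[5]=1
(4, 5): arr[4]=10 > arr[5]=1

Total inversions: 6

The array has 6 inversion(s): (0,5), (1,5), (2,5), (3,4), (3,5), (4,5). Each pair (i,j) satisfies i < j and arr[i] > arr[j].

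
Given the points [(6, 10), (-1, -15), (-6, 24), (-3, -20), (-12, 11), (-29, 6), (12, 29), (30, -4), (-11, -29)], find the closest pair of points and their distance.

Computing all pairwise distances among 9 points:

d((6, 10), (-1, -15)) = 25.9615
d((6, 10), (-6, 24)) = 18.4391
d((6, 10), (-3, -20)) = 31.3209
d((6, 10), (-12, 11)) = 18.0278
d((6, 10), (-29, 6)) = 35.2278
d((6, 10), (12, 29)) = 19.9249
d((6, 10), (30, -4)) = 27.7849
d((6, 10), (-11, -29)) = 42.5441
d((-1, -15), (-6, 24)) = 39.3192
d((-1, -15), (-3, -20)) = 5.3852 <-- minimum
d((-1, -15), (-12, 11)) = 28.2312
d((-1, -15), (-29, 6)) = 35.0
d((-1, -15), (12, 29)) = 45.8803
d((-1, -15), (30, -4)) = 32.8938
d((-1, -15), (-11, -29)) = 17.2047
d((-6, 24), (-3, -20)) = 44.1022
d((-6, 24), (-12, 11)) = 14.3178
d((-6, 24), (-29, 6)) = 29.2062
d((-6, 24), (12, 29)) = 18.6815
d((-6, 24), (30, -4)) = 45.607
d((-6, 24), (-11, -29)) = 53.2353
d((-3, -20), (-12, 11)) = 32.28
d((-3, -20), (-29, 6)) = 36.7696
d((-3, -20), (12, 29)) = 51.2445
d((-3, -20), (30, -4)) = 36.6742
d((-3, -20), (-11, -29)) = 12.0416
d((-12, 11), (-29, 6)) = 17.72
d((-12, 11), (12, 29)) = 30.0
d((-12, 11), (30, -4)) = 44.5982
d((-12, 11), (-11, -29)) = 40.0125
d((-29, 6), (12, 29)) = 47.0106
d((-29, 6), (30, -4)) = 59.8415
d((-29, 6), (-11, -29)) = 39.3573
d((12, 29), (30, -4)) = 37.5899
d((12, 29), (-11, -29)) = 62.3939
d((30, -4), (-11, -29)) = 48.0208

Closest pair: (-1, -15) and (-3, -20) with distance 5.3852

The closest pair is (-1, -15) and (-3, -20) with Euclidean distance 5.3852. For 9 points, brute-force pairwise comparison is shown above. For large n, the divide-and-conquer algorithm (sort by x, recurse on halves, check the dividing strip) achieves O(n log n).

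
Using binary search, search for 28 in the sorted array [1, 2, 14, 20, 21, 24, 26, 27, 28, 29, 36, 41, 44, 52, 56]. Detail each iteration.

Binary search for 28 in [1, 2, 14, 20, 21, 24, 26, 27, 28, 29, 36, 41, 44, 52, 56]:

lo=0, hi=14, mid=7, arr[mid]=27 -> 27 < 28, search right half
lo=8, hi=14, mid=11, arr[mid]=41 -> 41 > 28, search left half
lo=8, hi=10, mid=9, arr[mid]=29 -> 29 > 28, search left half
lo=8, hi=8, mid=8, arr[mid]=28 -> Found target at index 8!

Binary search finds 28 at index 8 after 4 comparisons. The search repeatedly halves the search space by comparing with the middle element.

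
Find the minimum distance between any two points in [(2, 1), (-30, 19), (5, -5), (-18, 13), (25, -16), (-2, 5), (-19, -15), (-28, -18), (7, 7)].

Computing all pairwise distances among 9 points:

d((2, 1), (-30, 19)) = 36.7151
d((2, 1), (5, -5)) = 6.7082
d((2, 1), (-18, 13)) = 23.3238
d((2, 1), (25, -16)) = 28.6007
d((2, 1), (-2, 5)) = 5.6569 <-- minimum
d((2, 1), (-19, -15)) = 26.4008
d((2, 1), (-28, -18)) = 35.5106
d((2, 1), (7, 7)) = 7.8102
d((-30, 19), (5, -5)) = 42.4382
d((-30, 19), (-18, 13)) = 13.4164
d((-30, 19), (25, -16)) = 65.192
d((-30, 19), (-2, 5)) = 31.305
d((-30, 19), (-19, -15)) = 35.7351
d((-30, 19), (-28, -18)) = 37.054
d((-30, 19), (7, 7)) = 38.8973
d((5, -5), (-18, 13)) = 29.2062
d((5, -5), (25, -16)) = 22.8254
d((5, -5), (-2, 5)) = 12.2066
d((5, -5), (-19, -15)) = 26.0
d((5, -5), (-28, -18)) = 35.4683
d((5, -5), (7, 7)) = 12.1655
d((-18, 13), (25, -16)) = 51.8652
d((-18, 13), (-2, 5)) = 17.8885
d((-18, 13), (-19, -15)) = 28.0179
d((-18, 13), (-28, -18)) = 32.573
d((-18, 13), (7, 7)) = 25.7099
d((25, -16), (-2, 5)) = 34.2053
d((25, -16), (-19, -15)) = 44.0114
d((25, -16), (-28, -18)) = 53.0377
d((25, -16), (7, 7)) = 29.2062
d((-2, 5), (-19, -15)) = 26.2488
d((-2, 5), (-28, -18)) = 34.7131
d((-2, 5), (7, 7)) = 9.2195
d((-19, -15), (-28, -18)) = 9.4868
d((-19, -15), (7, 7)) = 34.0588
d((-28, -18), (7, 7)) = 43.0116

Closest pair: (2, 1) and (-2, 5) with distance 5.6569

The closest pair is (2, 1) and (-2, 5) with Euclidean distance 5.6569. For 9 points, brute-force pairwise comparison is shown above. For large n, the divide-and-conquer algorithm (sort by x, recurse on halves, check the dividing strip) achieves O(n log n).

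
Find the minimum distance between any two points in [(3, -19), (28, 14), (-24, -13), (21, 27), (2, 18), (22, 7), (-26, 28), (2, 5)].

Computing all pairwise distances among 8 points:

d((3, -19), (28, 14)) = 41.4005
d((3, -19), (-24, -13)) = 27.6586
d((3, -19), (21, 27)) = 49.3964
d((3, -19), (2, 18)) = 37.0135
d((3, -19), (22, 7)) = 32.2025
d((3, -19), (-26, 28)) = 55.2268
d((3, -19), (2, 5)) = 24.0208
d((28, 14), (-24, -13)) = 58.5918
d((28, 14), (21, 27)) = 14.7648
d((28, 14), (2, 18)) = 26.3059
d((28, 14), (22, 7)) = 9.2195 <-- minimum
d((28, 14), (-26, 28)) = 55.7853
d((28, 14), (2, 5)) = 27.5136
d((-24, -13), (21, 27)) = 60.208
d((-24, -13), (2, 18)) = 40.4599
d((-24, -13), (22, 7)) = 50.1597
d((-24, -13), (-26, 28)) = 41.0488
d((-24, -13), (2, 5)) = 31.6228
d((21, 27), (2, 18)) = 21.0238
d((21, 27), (22, 7)) = 20.025
d((21, 27), (-26, 28)) = 47.0106
d((21, 27), (2, 5)) = 29.0689
d((2, 18), (22, 7)) = 22.8254
d((2, 18), (-26, 28)) = 29.7321
d((2, 18), (2, 5)) = 13.0
d((22, 7), (-26, 28)) = 52.3927
d((22, 7), (2, 5)) = 20.0998
d((-26, 28), (2, 5)) = 36.2353

Closest pair: (28, 14) and (22, 7) with distance 9.2195

The closest pair is (28, 14) and (22, 7) with Euclidean distance 9.2195. For 8 points, brute-force pairwise comparison is shown above. For large n, the divide-and-conquer algorithm (sort by x, recurse on halves, check the dividing strip) achieves O(n log n).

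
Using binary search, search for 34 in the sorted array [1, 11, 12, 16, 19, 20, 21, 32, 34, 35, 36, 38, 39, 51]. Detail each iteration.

Binary search for 34 in [1, 11, 12, 16, 19, 20, 21, 32, 34, 35, 36, 38, 39, 51]:

lo=0, hi=13, mid=6, arr[mid]=21 -> 21 < 34, search right half
lo=7, hi=13, mid=10, arr[mid]=36 -> 36 > 34, search left half
lo=7, hi=9, mid=8, arr[mid]=34 -> Found target at index 8!

Binary search finds 34 at index 8 after 3 comparisons. The search repeatedly halves the search space by comparing with the middle element.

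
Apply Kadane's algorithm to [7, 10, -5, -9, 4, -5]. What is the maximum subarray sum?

Using Kadane's algorithm on [7, 10, -5, -9, 4, -5]:

Scanning through the array:
Position 1 (value 10): max_ending_here = 17, max_so_far = 17
Position 2 (value -5): max_ending_here = 12, max_so_far = 17
Position 3 (value -9): max_ending_here = 3, max_so_far = 17
Position 4 (value 4): max_ending_here = 7, max_so_far = 17
Position 5 (value -5): max_ending_here = 2, max_so_far = 17

Maximum subarray: [7, 10]
Maximum sum: 17

The maximum subarray is [7, 10] with sum 17. This subarray runs from index 0 to index 1.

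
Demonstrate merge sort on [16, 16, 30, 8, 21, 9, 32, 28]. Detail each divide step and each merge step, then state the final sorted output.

Merge sort trace:

Split: [16, 16, 30, 8, 21, 9, 32, 28] -> [16, 16, 30, 8] and [21, 9, 32, 28]
  Split: [16, 16, 30, 8] -> [16, 16] and [30, 8]
    Split: [16, 16] -> [16] and [16]
    Merge: [16] + [16] -> [16, 16]
    Split: [30, 8] -> [30] and [8]
    Merge: [30] + [8] -> [8, 30]
  Merge: [16, 16] + [8, 30] -> [8, 16, 16, 30]
  Split: [21, 9, 32, 28] -> [21, 9] and [32, 28]
    Split: [21, 9] -> [21] and [9]
    Merge: [21] + [9] -> [9, 21]
    Split: [32, 28] -> [32] and [28]
    Merge: [32] + [28] -> [28, 32]
  Merge: [9, 21] + [28, 32] -> [9, 21, 28, 32]
Merge: [8, 16, 16, 30] + [9, 21, 28, 32] -> [8, 9, 16, 16, 21, 28, 30, 32]

Final sorted array: [8, 9, 16, 16, 21, 28, 30, 32]

The merge sort proceeds by recursively splitting the array and merging sorted halves.
After all merges, the sorted array is [8, 9, 16, 16, 21, 28, 30, 32].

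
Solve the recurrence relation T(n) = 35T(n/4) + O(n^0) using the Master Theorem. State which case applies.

Master Theorem for T(n) = 35T(n/4) + O(n^0):

a = 35, b = 4, c = 0
log_b(a) = log_4(35) = 2.5646

Case 1: c = 0 < log_4(35) = 2.5646
T(n) = O(n^(log_4 35))

For T(n) = 35T(n/4) + O(n^0): log_4(35) = 2.5646. This is Case 1 of the Master Theorem (c < log_b(a), work dominated by leaves), giving O(n^(log_4 35)).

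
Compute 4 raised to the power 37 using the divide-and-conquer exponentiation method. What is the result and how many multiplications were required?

Computing 4^37 by squaring (build up from 4^1; each line after the first costs one multiplication):

4^1 = 4
4^2 = (4^1)^2 = 4^2 = 16
4^4 = (4^2)^2 = 16^2 = 256
4^8 = (4^4)^2 = 256^2 = 65536
4^9 = 4 * 4^8 = 4 * 65536 = 262144
4^18 = (4^9)^2 = 262144^2 = 68719476736
4^36 = (4^18)^2 = 68719476736^2 = 4722366482869645213696
4^37 = 4 * 4^36 = 4 * 4722366482869645213696 = 18889465931478580854784

Result: 18889465931478580854784
Multiplications needed: 7 (7 lines after 4^1)

4^37 = 18889465931478580854784. Using exponentiation by squaring, this requires 7 multiplications. The key idea: if the exponent is even, square the half-power; if odd, multiply by the base once.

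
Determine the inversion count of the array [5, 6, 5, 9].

Finding inversions in [5, 6, 5, 9]:

(1, 2): arr[1]=6 > arr[2]=5

Total inversions: 1

The array has 1 inversion(s): (1,2). Each pair (i,j) satisfies i < j and arr[i] > arr[j].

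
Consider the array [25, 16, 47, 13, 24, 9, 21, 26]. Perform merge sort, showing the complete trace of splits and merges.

Merge sort trace:

Split: [25, 16, 47, 13, 24, 9, 21, 26] -> [25, 16, 47, 13] and [24, 9, 21, 26]
  Split: [25, 16, 47, 13] -> [25, 16] and [47, 13]
    Split: [25, 16] -> [25] and [16]
    Merge: [25] + [16] -> [16, 25]
    Split: [47, 13] -> [47] and [13]
    Merge: [47] + [13] -> [13, 47]
  Merge: [16, 25] + [13, 47] -> [13, 16, 25, 47]
  Split: [24, 9, 21, 26] -> [24, 9] and [21, 26]
    Split: [24, 9] -> [24] and [9]
    Merge: [24] + [9] -> [9, 24]
    Split: [21, 26] -> [21] and [26]
    Merge: [21] + [26] -> [21, 26]
  Merge: [9, 24] + [21, 26] -> [9, 21, 24, 26]
Merge: [13, 16, 25, 47] + [9, 21, 24, 26] -> [9, 13, 16, 21, 24, 25, 26, 47]

Final sorted array: [9, 13, 16, 21, 24, 25, 26, 47]

The merge sort proceeds by recursively splitting the array and merging sorted halves.
After all merges, the sorted array is [9, 13, 16, 21, 24, 25, 26, 47].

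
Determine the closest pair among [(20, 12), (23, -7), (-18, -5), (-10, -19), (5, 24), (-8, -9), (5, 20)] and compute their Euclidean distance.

Computing all pairwise distances among 7 points:

d((20, 12), (23, -7)) = 19.2354
d((20, 12), (-18, -5)) = 41.6293
d((20, 12), (-10, -19)) = 43.1393
d((20, 12), (5, 24)) = 19.2094
d((20, 12), (-8, -9)) = 35.0
d((20, 12), (5, 20)) = 17.0
d((23, -7), (-18, -5)) = 41.0488
d((23, -7), (-10, -19)) = 35.1141
d((23, -7), (5, 24)) = 35.8469
d((23, -7), (-8, -9)) = 31.0644
d((23, -7), (5, 20)) = 32.45
d((-18, -5), (-10, -19)) = 16.1245
d((-18, -5), (5, 24)) = 37.0135
d((-18, -5), (-8, -9)) = 10.7703
d((-18, -5), (5, 20)) = 33.9706
d((-10, -19), (5, 24)) = 45.5412
d((-10, -19), (-8, -9)) = 10.198
d((-10, -19), (5, 20)) = 41.7852
d((5, 24), (-8, -9)) = 35.4683
d((5, 24), (5, 20)) = 4.0 <-- minimum
d((-8, -9), (5, 20)) = 31.7805

Closest pair: (5, 24) and (5, 20) with distance 4.0

The closest pair is (5, 24) and (5, 20) with Euclidean distance 4.0. For 7 points, brute-force pairwise comparison is shown above. For large n, the divide-and-conquer algorithm (sort by x, recurse on halves, check the dividing strip) achieves O(n log n).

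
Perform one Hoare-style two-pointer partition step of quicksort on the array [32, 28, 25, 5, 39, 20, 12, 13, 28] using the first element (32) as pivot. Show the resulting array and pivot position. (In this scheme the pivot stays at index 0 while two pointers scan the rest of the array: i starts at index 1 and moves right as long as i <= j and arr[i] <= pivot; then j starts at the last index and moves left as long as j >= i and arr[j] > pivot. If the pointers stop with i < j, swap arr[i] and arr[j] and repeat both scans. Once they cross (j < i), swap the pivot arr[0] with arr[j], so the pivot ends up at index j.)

Hoare-style two-pointer partition with pivot = 32:

Initial array: [32, 28, 25, 5, 39, 20, 12, 13, 28]

Pointers start at i = 1, j = 8.
i stops at index 4 (arr[4]=39 > 32), j stops at index 8 (arr[8]=28 <= 32): swap arr[4] and arr[8], array becomes [32, 28, 25, 5, 28, 20, 12, 13, 39]
i ends at 8, j ends at 7: the pointers have crossed (j < i), so scanning stops.

Swap pivot arr[0] with arr[7] to place pivot at position 7: [13, 28, 25, 5, 28, 20, 12, 32, 39]
Pivot position: 7

After partitioning with pivot 32, the array becomes [13, 28, 25, 5, 28, 20, 12, 32, 39]. The pivot is placed at index 7. All elements to the left of the pivot are <= 32, and all elements to the right are > 32.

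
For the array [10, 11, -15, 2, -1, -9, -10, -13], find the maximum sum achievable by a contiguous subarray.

Using Kadane's algorithm on [10, 11, -15, 2, -1, -9, -10, -13]:

Scanning through the array:
Position 1 (value 11): max_ending_here = 21, max_so_far = 21
Position 2 (value -15): max_ending_here = 6, max_so_far = 21
Position 3 (value 2): max_ending_here = 8, max_so_far = 21
Position 4 (value -1): max_ending_here = 7, max_so_far = 21
Position 5 (value -9): max_ending_here = -2, max_so_far = 21
Position 6 (value -10): max_ending_here = -10, max_so_far = 21
Position 7 (value -13): max_ending_here = -13, max_so_far = 21

Maximum subarray: [10, 11]
Maximum sum: 21

The maximum subarray is [10, 11] with sum 21. This subarray runs from index 0 to index 1.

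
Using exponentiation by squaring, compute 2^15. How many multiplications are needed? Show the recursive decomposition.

Computing 2^15 by squaring (build up from 2^1; each line after the first costs one multiplication):

2^1 = 2
2^2 = (2^1)^2 = 2^2 = 4
2^3 = 2 * 2^2 = 2 * 4 = 8
2^6 = (2^3)^2 = 8^2 = 64
2^7 = 2 * 2^6 = 2 * 64 = 128
2^14 = (2^7)^2 = 128^2 = 16384
2^15 = 2 * 2^14 = 2 * 16384 = 32768

Result: 32768
Multiplications needed: 6 (6 lines after 2^1)

2^15 = 32768. Using exponentiation by squaring, this requires 6 multiplications. The key idea: if the exponent is even, square the half-power; if odd, multiply by the base once.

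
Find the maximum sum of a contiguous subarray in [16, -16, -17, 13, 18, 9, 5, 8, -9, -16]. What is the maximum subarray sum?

Using Kadane's algorithm on [16, -16, -17, 13, 18, 9, 5, 8, -9, -16]:

Scanning through the array:
Position 1 (value -16): max_ending_here = 0, max_so_far = 16
Position 2 (value -17): max_ending_here = -17, max_so_far = 16
Position 3 (value 13): max_ending_here = 13, max_so_far = 16
Position 4 (value 18): max_ending_here = 31, max_so_far = 31
Position 5 (value 9): max_ending_here = 40, max_so_far = 40
Position 6 (value 5): max_ending_here = 45, max_so_far = 45
Position 7 (value 8): max_ending_here = 53, max_so_far = 53
Position 8 (value -9): max_ending_here = 44, max_so_far = 53
Position 9 (value -16): max_ending_here = 28, max_so_far = 53

Maximum subarray: [13, 18, 9, 5, 8]
Maximum sum: 53

The maximum subarray is [13, 18, 9, 5, 8] with sum 53. This subarray runs from index 3 to index 7.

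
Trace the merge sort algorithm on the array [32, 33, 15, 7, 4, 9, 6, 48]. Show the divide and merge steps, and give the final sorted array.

Merge sort trace:

Split: [32, 33, 15, 7, 4, 9, 6, 48] -> [32, 33, 15, 7] and [4, 9, 6, 48]
  Split: [32, 33, 15, 7] -> [32, 33] and [15, 7]
    Split: [32, 33] -> [32] and [33]
    Merge: [32] + [33] -> [32, 33]
    Split: [15, 7] -> [15] and [7]
    Merge: [15] + [7] -> [7, 15]
  Merge: [32, 33] + [7, 15] -> [7, 15, 32, 33]
  Split: [4, 9, 6, 48] -> [4, 9] and [6, 48]
    Split: [4, 9] -> [4] and [9]
    Merge: [4] + [9] -> [4, 9]
    Split: [6, 48] -> [6] and [48]
    Merge: [6] + [48] -> [6, 48]
  Merge: [4, 9] + [6, 48] -> [4, 6, 9, 48]
Merge: [7, 15, 32, 33] + [4, 6, 9, 48] -> [4, 6, 7, 9, 15, 32, 33, 48]

Final sorted array: [4, 6, 7, 9, 15, 32, 33, 48]

The merge sort proceeds by recursively splitting the array and merging sorted halves.
After all merges, the sorted array is [4, 6, 7, 9, 15, 32, 33, 48].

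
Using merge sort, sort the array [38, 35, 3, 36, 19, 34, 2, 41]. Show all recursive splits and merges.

Merge sort trace:

Split: [38, 35, 3, 36, 19, 34, 2, 41] -> [38, 35, 3, 36] and [19, 34, 2, 41]
  Split: [38, 35, 3, 36] -> [38, 35] and [3, 36]
    Split: [38, 35] -> [38] and [35]
    Merge: [38] + [35] -> [35, 38]
    Split: [3, 36] -> [3] and [36]
    Merge: [3] + [36] -> [3, 36]
  Merge: [35, 38] + [3, 36] -> [3, 35, 36, 38]
  Split: [19, 34, 2, 41] -> [19, 34] and [2, 41]
    Split: [19, 34] -> [19] and [34]
    Merge: [19] + [34] -> [19, 34]
    Split: [2, 41] -> [2] and [41]
    Merge: [2] + [41] -> [2, 41]
  Merge: [19, 34] + [2, 41] -> [2, 19, 34, 41]
Merge: [3, 35, 36, 38] + [2, 19, 34, 41] -> [2, 3, 19, 34, 35, 36, 38, 41]

Final sorted array: [2, 3, 19, 34, 35, 36, 38, 41]

The merge sort proceeds by recursively splitting the array and merging sorted halves.
After all merges, the sorted array is [2, 3, 19, 34, 35, 36, 38, 41].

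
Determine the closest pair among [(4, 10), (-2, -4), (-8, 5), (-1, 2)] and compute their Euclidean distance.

Computing all pairwise distances among 4 points:

d((4, 10), (-2, -4)) = 15.2315
d((4, 10), (-8, 5)) = 13.0
d((4, 10), (-1, 2)) = 9.434
d((-2, -4), (-8, 5)) = 10.8167
d((-2, -4), (-1, 2)) = 6.0828 <-- minimum
d((-8, 5), (-1, 2)) = 7.6158

Closest pair: (-2, -4) and (-1, 2) with distance 6.0828

The closest pair is (-2, -4) and (-1, 2) with Euclidean distance 6.0828. For 4 points, brute-force pairwise comparison is shown above. For large n, the divide-and-conquer algorithm (sort by x, recurse on halves, check the dividing strip) achieves O(n log n).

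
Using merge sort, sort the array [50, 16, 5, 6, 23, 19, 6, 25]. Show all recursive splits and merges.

Merge sort trace:

Split: [50, 16, 5, 6, 23, 19, 6, 25] -> [50, 16, 5, 6] and [23, 19, 6, 25]
  Split: [50, 16, 5, 6] -> [50, 16] and [5, 6]
    Split: [50, 16] -> [50] and [16]
    Merge: [50] + [16] -> [16, 50]
    Split: [5, 6] -> [5] and [6]
    Merge: [5] + [6] -> [5, 6]
  Merge: [16, 50] + [5, 6] -> [5, 6, 16, 50]
  Split: [23, 19, 6, 25] -> [23, 19] and [6, 25]
    Split: [23, 19] -> [23] and [19]
    Merge: [23] + [19] -> [19, 23]
    Split: [6, 25] -> [6] and [25]
    Merge: [6] + [25] -> [6, 25]
  Merge: [19, 23] + [6, 25] -> [6, 19, 23, 25]
Merge: [5, 6, 16, 50] + [6, 19, 23, 25] -> [5, 6, 6, 16, 19, 23, 25, 50]

Final sorted array: [5, 6, 6, 16, 19, 23, 25, 50]

The merge sort proceeds by recursively splitting the array and merging sorted halves.
After all merges, the sorted array is [5, 6, 6, 16, 19, 23, 25, 50].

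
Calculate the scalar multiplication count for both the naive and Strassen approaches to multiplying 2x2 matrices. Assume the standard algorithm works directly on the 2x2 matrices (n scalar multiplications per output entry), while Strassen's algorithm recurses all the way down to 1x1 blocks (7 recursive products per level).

Matrix multiplication for 2x2 matrices:

Standard algorithm: 2^3 = 8 multiplications
Strassen's algorithm: 7^(log2(2)) = 7^1 = 7 multiplications
Savings: 8 - 7 = 1 multiplications

Standard: 8 multiplications (2^3). Strassen: 7 multiplications (7^1). Strassen reduces 8 recursive multiplications to 7 at each level.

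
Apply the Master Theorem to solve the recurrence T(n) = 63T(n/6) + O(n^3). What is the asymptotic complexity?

Master Theorem for T(n) = 63T(n/6) + O(n^3):

a = 63, b = 6, c = 3
log_b(a) = log_6(63) = 2.3123

Case 3: c = 3 > log_6(63) = 2.3123
T(n) = O(n^3) = O(n^3)

For T(n) = 63T(n/6) + O(n^3): log_6(63) = 2.3123. This is Case 3 of the Master Theorem (c > log_b(a), work dominated by root), giving O(n^3).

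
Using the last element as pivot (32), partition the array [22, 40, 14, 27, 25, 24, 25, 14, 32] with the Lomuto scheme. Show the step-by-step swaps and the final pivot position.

Lomuto partition with pivot = 32:

Initial array: [22, 40, 14, 27, 25, 24, 25, 14, 32]

arr[0]=22 <= 32: swap with position 0, array becomes [22, 40, 14, 27, 25, 24, 25, 14, 32]
arr[1]=40 > 32: no swap
arr[2]=14 <= 32: swap with position 1, array becomes [22, 14, 40, 27, 25, 24, 25, 14, 32]
arr[3]=27 <= 32: swap with position 2, array becomes [22, 14, 27, 40, 25, 24, 25, 14, 32]
arr[4]=25 <= 32: swap with position 3, array becomes [22, 14, 27, 25, 40, 24, 25, 14, 32]
arr[5]=24 <= 32: swap with position 4, array becomes [22, 14, 27, 25, 24, 40, 25, 14, 32]
arr[6]=25 <= 32: swap with position 5, array becomes [22, 14, 27, 25, 24, 25, 40, 14, 32]
arr[7]=14 <= 32: swap with position 6, array becomes [22, 14, 27, 25, 24, 25, 14, 40, 32]

Place pivot at position 7: [22, 14, 27, 25, 24, 25, 14, 32, 40]
Pivot position: 7

After partitioning with pivot 32, the array becomes [22, 14, 27, 25, 24, 25, 14, 32, 40]. The pivot is placed at index 7. All elements to the left of the pivot are <= 32, and all elements to the right are > 32.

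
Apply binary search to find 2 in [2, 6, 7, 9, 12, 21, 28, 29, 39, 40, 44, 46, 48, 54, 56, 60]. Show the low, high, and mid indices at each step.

Binary search for 2 in [2, 6, 7, 9, 12, 21, 28, 29, 39, 40, 44, 46, 48, 54, 56, 60]:

lo=0, hi=15, mid=7, arr[mid]=29 -> 29 > 2, search left half
lo=0, hi=6, mid=3, arr[mid]=9 -> 9 > 2, search left half
lo=0, hi=2, mid=1, arr[mid]=6 -> 6 > 2, search left half
lo=0, hi=0, mid=0, arr[mid]=2 -> Found target at index 0!

Binary search finds 2 at index 0 after 4 comparisons. The search repeatedly halves the search space by comparing with the middle element.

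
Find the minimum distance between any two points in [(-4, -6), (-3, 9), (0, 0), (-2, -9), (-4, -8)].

Computing all pairwise distances among 5 points:

d((-4, -6), (-3, 9)) = 15.0333
d((-4, -6), (0, 0)) = 7.2111
d((-4, -6), (-2, -9)) = 3.6056
d((-4, -6), (-4, -8)) = 2.0 <-- minimum
d((-3, 9), (0, 0)) = 9.4868
d((-3, 9), (-2, -9)) = 18.0278
d((-3, 9), (-4, -8)) = 17.0294
d((0, 0), (-2, -9)) = 9.2195
d((0, 0), (-4, -8)) = 8.9443
d((-2, -9), (-4, -8)) = 2.2361

Closest pair: (-4, -6) and (-4, -8) with distance 2.0

The closest pair is (-4, -6) and (-4, -8) with Euclidean distance 2.0. For 5 points, brute-force pairwise comparison is shown above. For large n, the divide-and-conquer algorithm (sort by x, recurse on halves, check the dividing strip) achieves O(n log n).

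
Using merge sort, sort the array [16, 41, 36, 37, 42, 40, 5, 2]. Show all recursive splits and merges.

Merge sort trace:

Split: [16, 41, 36, 37, 42, 40, 5, 2] -> [16, 41, 36, 37] and [42, 40, 5, 2]
  Split: [16, 41, 36, 37] -> [16, 41] and [36, 37]
    Split: [16, 41] -> [16] and [41]
    Merge: [16] + [41] -> [16, 41]
    Split: [36, 37] -> [36] and [37]
    Merge: [36] + [37] -> [36, 37]
  Merge: [16, 41] + [36, 37] -> [16, 36, 37, 41]
  Split: [42, 40, 5, 2] -> [42, 40] and [5, 2]
    Split: [42, 40] -> [42] and [40]
    Merge: [42] + [40] -> [40, 42]
    Split: [5, 2] -> [5] and [2]
    Merge: [5] + [2] -> [2, 5]
  Merge: [40, 42] + [2, 5] -> [2, 5, 40, 42]
Merge: [16, 36, 37, 41] + [2, 5, 40, 42] -> [2, 5, 16, 36, 37, 40, 41, 42]

Final sorted array: [2, 5, 16, 36, 37, 40, 41, 42]

The merge sort proceeds by recursively splitting the array and merging sorted halves.
After all merges, the sorted array is [2, 5, 16, 36, 37, 40, 41, 42].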